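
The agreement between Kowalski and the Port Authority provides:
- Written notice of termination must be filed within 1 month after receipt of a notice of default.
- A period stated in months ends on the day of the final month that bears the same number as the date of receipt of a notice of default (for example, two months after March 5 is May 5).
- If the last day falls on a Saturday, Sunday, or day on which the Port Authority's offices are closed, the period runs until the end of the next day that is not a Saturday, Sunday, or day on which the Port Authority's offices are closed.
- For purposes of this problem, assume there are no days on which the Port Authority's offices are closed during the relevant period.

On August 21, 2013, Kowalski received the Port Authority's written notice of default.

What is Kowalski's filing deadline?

September 23, 2013

1 month after August 21, 2013 is September 21, 2013.
September 21, 2013 is Saturday; September 22, 2013 is Sunday. The next qualifying day is September 23, 2013.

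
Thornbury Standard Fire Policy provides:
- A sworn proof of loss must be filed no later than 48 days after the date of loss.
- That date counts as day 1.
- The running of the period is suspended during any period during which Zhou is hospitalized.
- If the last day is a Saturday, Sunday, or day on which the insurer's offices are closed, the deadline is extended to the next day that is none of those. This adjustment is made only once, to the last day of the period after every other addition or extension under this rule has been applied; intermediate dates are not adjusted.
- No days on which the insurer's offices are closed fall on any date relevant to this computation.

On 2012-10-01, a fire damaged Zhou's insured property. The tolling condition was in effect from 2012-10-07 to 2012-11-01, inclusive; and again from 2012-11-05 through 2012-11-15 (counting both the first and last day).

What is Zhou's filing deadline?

Counting 2012-10-01 as day 1, day 48 is November 17, 2012.
From October 7, 2012 through November 1, 2012 inclusive is 26 days; tolling adds 26 days: November 17, 2012 + 26 days = December 13, 2012.
From November 5, 2012 through November 15, 2012 inclusive is 11 days; tolling adds 11 days: December 13, 2012 + 11 days = December 24, 2012.
December 24, 2012 is a Monday and not a day on which the insurer's offices are closed, so no extension applies.

December 24, 2012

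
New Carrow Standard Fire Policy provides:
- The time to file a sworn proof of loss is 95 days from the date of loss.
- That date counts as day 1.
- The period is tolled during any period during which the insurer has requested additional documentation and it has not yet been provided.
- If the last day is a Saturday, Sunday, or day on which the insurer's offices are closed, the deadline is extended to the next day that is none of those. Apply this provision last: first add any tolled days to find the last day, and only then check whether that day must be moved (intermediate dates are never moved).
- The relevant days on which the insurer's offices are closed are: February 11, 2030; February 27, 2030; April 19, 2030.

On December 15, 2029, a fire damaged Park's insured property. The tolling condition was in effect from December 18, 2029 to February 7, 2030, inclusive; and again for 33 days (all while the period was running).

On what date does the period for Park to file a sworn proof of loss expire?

Counting December 15, 2029 as day 1, day 95 is March 19, 2030.
From December 18, 2029 through February 7, 2030 inclusive is 52 days; tolling adds 52 days: March 19, 2030 + 52 days = May 10, 2030.
Tolling adds 33 days: May 10, 2030 + 33 days = June 12, 2030.
June 12, 2030 is a Wednesday and not a day on which the insurer's offices are closed, so no extension applies.

June 12, 2030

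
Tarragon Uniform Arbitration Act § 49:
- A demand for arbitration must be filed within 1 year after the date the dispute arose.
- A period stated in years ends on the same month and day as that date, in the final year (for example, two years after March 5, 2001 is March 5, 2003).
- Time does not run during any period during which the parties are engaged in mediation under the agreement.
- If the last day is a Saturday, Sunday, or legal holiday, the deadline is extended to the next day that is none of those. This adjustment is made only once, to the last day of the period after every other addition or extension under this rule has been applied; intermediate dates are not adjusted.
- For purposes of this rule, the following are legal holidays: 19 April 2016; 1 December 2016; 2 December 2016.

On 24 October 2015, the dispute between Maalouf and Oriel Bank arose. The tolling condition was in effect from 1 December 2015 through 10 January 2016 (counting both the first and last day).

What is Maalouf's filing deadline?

December 5, 2016

1 year after 24 October 2015 is October 24, 2016.
From December 1, 2015 through January 10, 2016 inclusive is 41 days; tolling adds 41 days: October 24, 2016 + 41 days = December 4, 2016.
December 4, 2016 is Sunday. The next qualifying day is December 5, 2016.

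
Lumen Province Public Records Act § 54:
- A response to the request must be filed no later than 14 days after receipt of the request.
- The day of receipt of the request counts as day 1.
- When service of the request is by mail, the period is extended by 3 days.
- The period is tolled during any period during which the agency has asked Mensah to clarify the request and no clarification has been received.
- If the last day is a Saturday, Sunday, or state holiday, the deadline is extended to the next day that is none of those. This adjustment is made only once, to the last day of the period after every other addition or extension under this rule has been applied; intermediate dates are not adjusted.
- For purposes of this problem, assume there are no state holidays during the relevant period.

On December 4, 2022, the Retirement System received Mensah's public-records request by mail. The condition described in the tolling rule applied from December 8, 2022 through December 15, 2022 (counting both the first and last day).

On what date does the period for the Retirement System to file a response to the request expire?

December 28, 2022

Counting December 4, 2022 as day 1, day 14 is December 17, 2022.
Service was by mail, adding 3 days: December 17, 2022 + 3 days = December 20, 2022.
From December 8, 2022 through December 15, 2022 inclusive is 8 days; tolling adds 8 days: December 20, 2022 + 8 days = December 28, 2022.
December 28, 2022 is a Wednesday and not a state holiday, so no extension applies.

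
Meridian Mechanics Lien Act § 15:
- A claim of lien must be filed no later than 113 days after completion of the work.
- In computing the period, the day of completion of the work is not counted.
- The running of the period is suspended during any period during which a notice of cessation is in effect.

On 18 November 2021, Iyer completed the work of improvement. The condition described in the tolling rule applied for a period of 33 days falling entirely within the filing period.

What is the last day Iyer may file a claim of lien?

113 days after 18 November 2021 is March 11, 2022.
Tolling adds 33 days: March 11, 2022 + 33 days = April 13, 2022.

April 13, 2022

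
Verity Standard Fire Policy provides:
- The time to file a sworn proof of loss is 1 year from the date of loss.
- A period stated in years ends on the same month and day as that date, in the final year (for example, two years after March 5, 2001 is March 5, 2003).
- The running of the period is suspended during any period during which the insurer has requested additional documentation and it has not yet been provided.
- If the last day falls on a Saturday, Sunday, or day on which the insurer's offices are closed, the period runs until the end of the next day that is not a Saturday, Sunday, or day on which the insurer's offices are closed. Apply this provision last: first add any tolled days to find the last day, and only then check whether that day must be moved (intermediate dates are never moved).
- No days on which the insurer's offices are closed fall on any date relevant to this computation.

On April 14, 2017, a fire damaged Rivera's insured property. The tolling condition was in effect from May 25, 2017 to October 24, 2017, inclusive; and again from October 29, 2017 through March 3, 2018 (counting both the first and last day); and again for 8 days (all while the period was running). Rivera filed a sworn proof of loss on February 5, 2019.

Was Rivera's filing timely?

1 year after April 14, 2017 is April 14, 2018.
From May 25, 2017 through October 24, 2017 inclusive is 153 days; tolling adds 153 days: April 14, 2018 + 153 days = September 14, 2018.
From October 29, 2017 through March 3, 2018 inclusive is 126 days; tolling adds 126 days: September 14, 2018 + 126 days = January 18, 2019.
Tolling adds 8 days: January 18, 2019 + 8 days = January 26, 2019.
January 26, 2019 is Saturday; January 27, 2019 is Sunday. The next qualifying day is January 28, 2019.
The deadline is January 28, 2019; the filing on February 5, 2019 is after that date.

No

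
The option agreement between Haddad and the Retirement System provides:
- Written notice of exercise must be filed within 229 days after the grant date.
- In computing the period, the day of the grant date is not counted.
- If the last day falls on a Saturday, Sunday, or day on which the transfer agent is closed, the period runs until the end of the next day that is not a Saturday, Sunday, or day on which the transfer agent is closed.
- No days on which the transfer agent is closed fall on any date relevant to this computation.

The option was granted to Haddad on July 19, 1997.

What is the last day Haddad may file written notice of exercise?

March 5, 1998

229 days after July 19, 1997 is March 5, 1998.
March 5, 1998 is a Thursday and not a day on which the transfer agent is closed, so no extension applies.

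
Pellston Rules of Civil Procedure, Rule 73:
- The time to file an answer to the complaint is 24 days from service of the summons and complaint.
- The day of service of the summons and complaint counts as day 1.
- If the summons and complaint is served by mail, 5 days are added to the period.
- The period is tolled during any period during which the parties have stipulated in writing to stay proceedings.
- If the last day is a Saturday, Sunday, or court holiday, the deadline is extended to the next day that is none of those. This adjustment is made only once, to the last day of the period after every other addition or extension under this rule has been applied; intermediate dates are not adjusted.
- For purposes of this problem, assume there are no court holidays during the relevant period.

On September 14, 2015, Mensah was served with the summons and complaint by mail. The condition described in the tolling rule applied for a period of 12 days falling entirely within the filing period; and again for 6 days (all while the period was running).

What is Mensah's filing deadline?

October 30, 2015

Counting September 14, 2015 as day 1, day 24 is October 7, 2015.
Service was by mail, adding 5 days: October 7, 2015 + 5 days = October 12, 2015.
Tolling adds 12 days: October 12, 2015 + 12 days = October 24, 2015.
Tolling adds 6 days: October 24, 2015 + 6 days = October 30, 2015.
October 30, 2015 is a Friday and not a court holiday, so no extension applies.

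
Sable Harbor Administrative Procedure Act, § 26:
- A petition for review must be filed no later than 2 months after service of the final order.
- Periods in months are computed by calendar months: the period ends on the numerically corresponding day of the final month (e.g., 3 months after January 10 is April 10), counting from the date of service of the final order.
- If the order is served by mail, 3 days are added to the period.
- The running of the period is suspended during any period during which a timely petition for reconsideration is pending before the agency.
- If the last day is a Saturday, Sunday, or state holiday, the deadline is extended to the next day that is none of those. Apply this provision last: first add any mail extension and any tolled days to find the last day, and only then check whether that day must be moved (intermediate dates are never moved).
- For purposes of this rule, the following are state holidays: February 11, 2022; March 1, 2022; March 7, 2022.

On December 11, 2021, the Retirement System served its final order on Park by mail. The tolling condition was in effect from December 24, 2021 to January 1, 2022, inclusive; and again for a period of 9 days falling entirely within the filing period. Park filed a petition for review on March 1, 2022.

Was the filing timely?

Yes

2 months after December 11, 2021 is February 11, 2022.
Service was by mail, adding 3 days: February 11, 2022 + 3 days = February 14, 2022.
From December 24, 2021 through January 1, 2022 inclusive is 9 days; tolling adds 9 days: February 14, 2022 + 9 days = February 23, 2022.
Tolling adds 9 days: February 23, 2022 + 9 days = March 4, 2022.
March 4, 2022 is a Friday and not a state holiday, so no extension applies.
The deadline is March 4, 2022; the filing on March 1, 2022 is on or before that date.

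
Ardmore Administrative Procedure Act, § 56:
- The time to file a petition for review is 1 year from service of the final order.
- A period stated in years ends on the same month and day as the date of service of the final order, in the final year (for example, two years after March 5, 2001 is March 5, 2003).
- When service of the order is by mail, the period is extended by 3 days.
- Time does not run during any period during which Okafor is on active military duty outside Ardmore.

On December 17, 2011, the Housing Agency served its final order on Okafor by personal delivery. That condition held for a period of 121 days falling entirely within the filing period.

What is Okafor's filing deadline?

April 17, 2013

1 year after December 17, 2011 is December 17, 2012.
Service was not by mail, so no mail extension applies.
Tolling adds 121 days: December 17, 2012 + 121 days = April 17, 2013.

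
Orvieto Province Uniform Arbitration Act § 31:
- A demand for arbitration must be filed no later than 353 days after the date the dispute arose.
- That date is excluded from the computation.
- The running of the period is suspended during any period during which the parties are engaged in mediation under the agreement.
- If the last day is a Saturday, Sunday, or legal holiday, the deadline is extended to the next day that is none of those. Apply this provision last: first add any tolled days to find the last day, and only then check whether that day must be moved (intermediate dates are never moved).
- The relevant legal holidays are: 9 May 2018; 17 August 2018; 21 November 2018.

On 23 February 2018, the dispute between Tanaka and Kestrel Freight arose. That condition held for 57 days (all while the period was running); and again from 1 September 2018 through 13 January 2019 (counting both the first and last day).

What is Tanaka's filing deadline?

August 22, 2019

353 days after 23 February 2018 is February 11, 2019.
Tolling adds 57 days: February 11, 2019 + 57 days = April 9, 2019.
From September 1, 2018 through January 13, 2019 inclusive is 135 days; tolling adds 135 days: April 9, 2019 + 135 days = August 22, 2019.
August 22, 2019 is a Thursday and not a legal holiday, so no extension applies.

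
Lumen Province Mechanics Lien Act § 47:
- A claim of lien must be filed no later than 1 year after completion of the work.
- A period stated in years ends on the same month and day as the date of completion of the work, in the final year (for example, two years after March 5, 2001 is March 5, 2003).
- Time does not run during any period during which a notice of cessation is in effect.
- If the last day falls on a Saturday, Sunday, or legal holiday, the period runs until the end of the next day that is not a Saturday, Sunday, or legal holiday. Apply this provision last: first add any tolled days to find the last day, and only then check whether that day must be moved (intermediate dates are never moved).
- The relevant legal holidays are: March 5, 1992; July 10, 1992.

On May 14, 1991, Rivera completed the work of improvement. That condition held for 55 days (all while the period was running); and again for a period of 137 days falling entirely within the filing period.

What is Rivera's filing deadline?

November 23, 1992

1 year after May 14, 1991 is May 14, 1992.
Tolling adds 55 days: May 14, 1992 + 55 days = July 8, 1992.
Tolling adds 137 days: July 8, 1992 + 137 days = November 22, 1992.
November 22, 1992 is Sunday. The next qualifying day is November 23, 1992.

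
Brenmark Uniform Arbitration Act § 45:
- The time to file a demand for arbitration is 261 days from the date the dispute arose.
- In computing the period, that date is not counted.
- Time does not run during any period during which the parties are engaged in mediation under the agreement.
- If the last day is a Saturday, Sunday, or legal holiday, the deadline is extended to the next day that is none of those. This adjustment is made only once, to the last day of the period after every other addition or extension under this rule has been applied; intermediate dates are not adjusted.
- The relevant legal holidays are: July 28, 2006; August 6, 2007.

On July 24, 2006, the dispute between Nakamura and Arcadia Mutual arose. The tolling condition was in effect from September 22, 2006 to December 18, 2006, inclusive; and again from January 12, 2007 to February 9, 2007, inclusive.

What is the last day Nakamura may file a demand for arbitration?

August 7, 2007

261 days after July 24, 2006 is April 11, 2007.
From September 22, 2006 through December 18, 2006 inclusive is 88 days; tolling adds 88 days: April 11, 2007 + 88 days = July 8, 2007.
From January 12, 2007 through February 9, 2007 inclusive is 29 days; tolling adds 29 days: July 8, 2007 + 29 days = August 6, 2007.
August 6, 2007 is a listed holiday. The next qualifying day is August 7, 2007.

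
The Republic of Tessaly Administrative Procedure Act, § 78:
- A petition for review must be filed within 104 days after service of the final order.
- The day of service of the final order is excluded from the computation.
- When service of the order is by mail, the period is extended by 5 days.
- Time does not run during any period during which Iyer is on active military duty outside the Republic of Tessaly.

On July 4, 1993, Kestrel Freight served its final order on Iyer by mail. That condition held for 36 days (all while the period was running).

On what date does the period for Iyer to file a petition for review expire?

November 26, 1993

104 days after July 4, 1993 is October 16, 1993.
Service was by mail, adding 5 days: October 16, 1993 + 5 days = October 21, 1993.
Tolling adds 36 days: October 21, 1993 + 36 days = November 26, 1993.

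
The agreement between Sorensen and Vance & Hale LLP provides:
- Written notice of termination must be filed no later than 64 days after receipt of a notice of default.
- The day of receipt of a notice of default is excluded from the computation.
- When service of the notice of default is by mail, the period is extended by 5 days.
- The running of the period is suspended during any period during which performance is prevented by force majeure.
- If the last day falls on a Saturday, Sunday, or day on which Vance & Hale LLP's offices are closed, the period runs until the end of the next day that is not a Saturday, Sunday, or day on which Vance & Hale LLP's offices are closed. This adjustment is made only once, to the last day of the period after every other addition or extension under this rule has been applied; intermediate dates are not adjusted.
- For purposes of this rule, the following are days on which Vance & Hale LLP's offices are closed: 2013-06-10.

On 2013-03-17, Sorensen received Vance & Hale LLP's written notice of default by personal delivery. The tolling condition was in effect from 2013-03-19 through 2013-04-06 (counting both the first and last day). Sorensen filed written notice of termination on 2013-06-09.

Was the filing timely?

64 days after 2013-03-17 is May 20, 2013.
Service was not by mail, so no mail extension applies.
From March 19, 2013 through April 6, 2013 inclusive is 19 days; tolling adds 19 days: May 20, 2013 + 19 days = June 8, 2013.
June 8, 2013 is Saturday; June 9, 2013 is Sunday; June 10, 2013 is a listed holiday. The next qualifying day is June 11, 2013.
The deadline is June 11, 2013; the filing on June 9, 2013 is on or before that date.

Yes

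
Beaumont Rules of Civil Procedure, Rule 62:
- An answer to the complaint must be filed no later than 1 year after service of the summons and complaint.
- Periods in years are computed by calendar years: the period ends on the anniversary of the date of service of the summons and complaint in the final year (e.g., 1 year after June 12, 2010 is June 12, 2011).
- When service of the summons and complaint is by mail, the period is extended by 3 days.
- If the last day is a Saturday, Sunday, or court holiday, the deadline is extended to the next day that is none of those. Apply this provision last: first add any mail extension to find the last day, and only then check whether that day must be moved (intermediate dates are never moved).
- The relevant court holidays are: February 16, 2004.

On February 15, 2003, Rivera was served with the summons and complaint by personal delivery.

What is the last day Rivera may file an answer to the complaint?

February 17, 2004

1 year after February 15, 2003 is February 15, 2004.
Service was not by mail, so no mail extension applies.
February 15, 2004 is Sunday; February 16, 2004 is a listed holiday. The next qualifying day is February 17, 2004.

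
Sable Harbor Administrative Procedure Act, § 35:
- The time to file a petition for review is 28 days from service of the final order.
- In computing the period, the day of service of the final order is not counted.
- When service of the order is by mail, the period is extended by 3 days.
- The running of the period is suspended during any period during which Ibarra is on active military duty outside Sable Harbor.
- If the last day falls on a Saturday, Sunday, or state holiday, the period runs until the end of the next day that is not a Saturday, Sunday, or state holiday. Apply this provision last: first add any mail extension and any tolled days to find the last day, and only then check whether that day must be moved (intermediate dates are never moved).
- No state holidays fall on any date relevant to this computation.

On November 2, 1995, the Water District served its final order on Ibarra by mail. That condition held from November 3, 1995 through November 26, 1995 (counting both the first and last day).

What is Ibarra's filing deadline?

28 days after November 2, 1995 is November 30, 1995.
Service was by mail, adding 3 days: November 30, 1995 + 3 days = December 3, 1995.
From November 3, 1995 through November 26, 1995 inclusive is 24 days; tolling adds 24 days: December 3, 1995 + 24 days = December 27, 1995.
December 27, 1995 is a Wednesday and not a state holiday, so no extension applies.

December 27, 1995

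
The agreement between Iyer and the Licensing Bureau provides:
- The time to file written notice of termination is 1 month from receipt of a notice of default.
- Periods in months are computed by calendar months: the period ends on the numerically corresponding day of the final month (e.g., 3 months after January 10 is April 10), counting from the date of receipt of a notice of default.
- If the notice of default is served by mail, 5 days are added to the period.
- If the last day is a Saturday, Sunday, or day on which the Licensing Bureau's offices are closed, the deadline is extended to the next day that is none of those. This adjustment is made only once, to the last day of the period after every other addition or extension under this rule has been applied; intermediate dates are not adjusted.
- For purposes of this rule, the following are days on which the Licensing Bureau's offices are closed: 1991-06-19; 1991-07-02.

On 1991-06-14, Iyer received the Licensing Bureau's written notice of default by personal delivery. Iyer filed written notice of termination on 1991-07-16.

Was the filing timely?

No

1 month after 1991-06-14 is July 14, 1991.
Service was not by mail, so no mail extension applies.
July 14, 1991 is Sunday. The next qualifying day is July 15, 1991.
The deadline is July 15, 1991; the filing on July 16, 1991 is after that date.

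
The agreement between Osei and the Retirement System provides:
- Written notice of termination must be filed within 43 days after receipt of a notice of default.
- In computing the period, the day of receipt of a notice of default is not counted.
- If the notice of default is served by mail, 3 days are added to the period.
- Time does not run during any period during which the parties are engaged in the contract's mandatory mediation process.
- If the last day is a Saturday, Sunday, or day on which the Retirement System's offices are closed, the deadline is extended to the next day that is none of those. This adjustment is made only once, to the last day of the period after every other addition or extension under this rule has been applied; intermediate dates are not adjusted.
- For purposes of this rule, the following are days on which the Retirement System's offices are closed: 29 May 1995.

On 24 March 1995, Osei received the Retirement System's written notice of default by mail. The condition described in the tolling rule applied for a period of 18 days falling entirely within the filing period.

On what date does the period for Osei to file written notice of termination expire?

May 30, 1995

43 days after 24 March 1995 is May 6, 1995.
Service was by mail, adding 3 days: May 6, 1995 + 3 days = May 9, 1995.
Tolling adds 18 days: May 9, 1995 + 18 days = May 27, 1995.
May 27, 1995 is Saturday; May 28, 1995 is Sunday; May 29, 1995 is a listed holiday. The next qualifying day is May 30, 1995.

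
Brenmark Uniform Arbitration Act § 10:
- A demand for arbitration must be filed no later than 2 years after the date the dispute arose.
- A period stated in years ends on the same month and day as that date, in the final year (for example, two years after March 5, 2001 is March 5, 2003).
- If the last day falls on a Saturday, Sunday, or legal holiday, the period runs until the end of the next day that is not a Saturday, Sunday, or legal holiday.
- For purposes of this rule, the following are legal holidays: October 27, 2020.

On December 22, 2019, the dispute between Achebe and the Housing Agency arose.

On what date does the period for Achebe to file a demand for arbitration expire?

2 years after December 22, 2019 is December 22, 2021.
December 22, 2021 is a Wednesday and not a legal holiday, so no extension applies.

December 22, 2021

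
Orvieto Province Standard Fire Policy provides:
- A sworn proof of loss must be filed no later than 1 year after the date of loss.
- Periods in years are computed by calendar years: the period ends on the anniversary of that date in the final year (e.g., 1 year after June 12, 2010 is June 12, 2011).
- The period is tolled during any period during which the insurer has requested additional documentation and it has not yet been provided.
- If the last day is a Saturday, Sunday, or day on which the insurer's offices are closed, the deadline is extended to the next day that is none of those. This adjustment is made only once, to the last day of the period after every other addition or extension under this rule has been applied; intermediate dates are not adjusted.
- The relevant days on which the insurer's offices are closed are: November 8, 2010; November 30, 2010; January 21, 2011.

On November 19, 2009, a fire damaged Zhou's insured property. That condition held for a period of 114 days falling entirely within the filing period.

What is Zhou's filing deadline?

March 14, 2011

1 year after November 19, 2009 is November 19, 2010.
Tolling adds 114 days: November 19, 2010 + 114 days = March 13, 2011.
March 13, 2011 is Sunday. The next qualifying day is March 14, 2011.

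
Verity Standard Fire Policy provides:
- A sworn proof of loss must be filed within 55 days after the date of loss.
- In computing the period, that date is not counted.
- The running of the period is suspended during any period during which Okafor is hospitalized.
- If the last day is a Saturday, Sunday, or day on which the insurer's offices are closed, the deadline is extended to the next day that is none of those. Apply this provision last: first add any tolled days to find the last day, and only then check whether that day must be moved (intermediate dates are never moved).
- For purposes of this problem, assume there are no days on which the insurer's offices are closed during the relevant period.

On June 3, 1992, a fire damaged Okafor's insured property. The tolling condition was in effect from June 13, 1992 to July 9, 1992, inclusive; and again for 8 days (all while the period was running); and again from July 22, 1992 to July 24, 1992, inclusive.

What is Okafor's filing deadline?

September 4, 1992

55 days after June 3, 1992 is July 28, 1992.
From June 13, 1992 through July 9, 1992 inclusive is 27 days; tolling adds 27 days: July 28, 1992 + 27 days = August 24, 1992.
Tolling adds 8 days: August 24, 1992 + 8 days = September 1, 1992.
From July 22, 1992 through July 24, 1992 inclusive is 3 days; tolling adds 3 days: September 1, 1992 + 3 days = September 4, 1992.
September 4, 1992 is a Friday and not a day on which the insurer's offices are closed, so no extension applies.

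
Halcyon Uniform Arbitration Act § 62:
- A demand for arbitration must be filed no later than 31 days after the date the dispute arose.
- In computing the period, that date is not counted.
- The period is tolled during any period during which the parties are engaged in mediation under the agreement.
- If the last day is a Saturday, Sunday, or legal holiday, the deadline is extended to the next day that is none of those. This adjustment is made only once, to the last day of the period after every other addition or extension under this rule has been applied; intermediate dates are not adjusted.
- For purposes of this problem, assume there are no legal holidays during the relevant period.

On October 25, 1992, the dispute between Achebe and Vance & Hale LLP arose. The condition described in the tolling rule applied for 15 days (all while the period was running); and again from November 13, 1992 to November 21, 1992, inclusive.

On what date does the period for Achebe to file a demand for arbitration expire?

December 21, 1992

31 days after October 25, 1992 is November 25, 1992.
Tolling adds 15 days: November 25, 1992 + 15 days = December 10, 1992.
From November 13, 1992 through November 21, 1992 inclusive is 9 days; tolling adds 9 days: December 10, 1992 + 9 days = December 19, 1992.
December 19, 1992 is Saturday; December 20, 1992 is Sunday. The next qualifying day is December 21, 1992.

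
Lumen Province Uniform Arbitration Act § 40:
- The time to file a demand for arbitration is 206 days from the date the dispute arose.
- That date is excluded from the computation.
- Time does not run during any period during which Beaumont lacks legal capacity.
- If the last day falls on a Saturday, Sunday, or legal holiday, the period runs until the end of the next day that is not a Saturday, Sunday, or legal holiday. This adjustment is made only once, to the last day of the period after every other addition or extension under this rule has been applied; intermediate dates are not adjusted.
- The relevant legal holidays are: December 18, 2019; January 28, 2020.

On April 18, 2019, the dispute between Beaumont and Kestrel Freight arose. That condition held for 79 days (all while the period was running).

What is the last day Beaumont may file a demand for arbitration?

January 29, 2020

206 days after April 18, 2019 is November 10, 2019.
Tolling adds 79 days: November 10, 2019 + 79 days = January 28, 2020.
January 28, 2020 is a listed holiday. The next qualifying day is January 29, 2020.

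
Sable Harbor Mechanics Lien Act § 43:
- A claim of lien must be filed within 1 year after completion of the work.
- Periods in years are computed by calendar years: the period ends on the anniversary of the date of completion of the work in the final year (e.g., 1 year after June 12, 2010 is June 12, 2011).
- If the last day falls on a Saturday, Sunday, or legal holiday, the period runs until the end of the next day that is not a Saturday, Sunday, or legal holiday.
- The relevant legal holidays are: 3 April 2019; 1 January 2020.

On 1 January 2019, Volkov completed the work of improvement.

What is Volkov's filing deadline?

January 2, 2020

1 year after 1 January 2019 is January 1, 2020.
January 1, 2020 is a listed holiday. The next qualifying day is January 2, 2020.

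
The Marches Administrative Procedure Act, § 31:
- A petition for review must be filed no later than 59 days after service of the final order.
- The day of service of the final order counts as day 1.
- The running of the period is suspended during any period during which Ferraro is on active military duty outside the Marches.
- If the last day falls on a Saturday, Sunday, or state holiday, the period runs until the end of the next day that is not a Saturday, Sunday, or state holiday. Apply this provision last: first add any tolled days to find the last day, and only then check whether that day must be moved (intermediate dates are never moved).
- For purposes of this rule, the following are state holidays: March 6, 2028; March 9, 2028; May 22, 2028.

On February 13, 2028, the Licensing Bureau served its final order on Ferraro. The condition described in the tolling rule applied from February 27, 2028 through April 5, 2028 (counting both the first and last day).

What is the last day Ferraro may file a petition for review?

Counting February 13, 2028 as day 1, day 59 is April 11, 2028.
From February 27, 2028 through April 5, 2028 inclusive is 39 days; tolling adds 39 days: April 11, 2028 + 39 days = May 20, 2028.
May 20, 2028 is Saturday; May 21, 2028 is Sunday; May 22, 2028 is a listed holiday. The next qualifying day is May 23, 2028.

May 23, 2028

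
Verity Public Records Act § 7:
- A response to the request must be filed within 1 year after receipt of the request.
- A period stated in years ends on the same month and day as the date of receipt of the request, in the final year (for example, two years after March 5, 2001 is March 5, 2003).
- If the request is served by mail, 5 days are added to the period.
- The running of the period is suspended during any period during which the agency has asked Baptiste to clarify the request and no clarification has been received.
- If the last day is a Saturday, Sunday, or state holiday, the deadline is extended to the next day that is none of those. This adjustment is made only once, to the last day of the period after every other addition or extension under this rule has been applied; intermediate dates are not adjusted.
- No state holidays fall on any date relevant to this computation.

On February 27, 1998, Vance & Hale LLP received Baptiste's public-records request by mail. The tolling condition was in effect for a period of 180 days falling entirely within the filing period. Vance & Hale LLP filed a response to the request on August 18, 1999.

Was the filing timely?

Yes

1 year after February 27, 1998 is February 27, 1999.
Service was by mail, adding 5 days: February 27, 1999 + 5 days = March 4, 1999.
Tolling adds 180 days: March 4, 1999 + 180 days = August 31, 1999.
August 31, 1999 is a Tuesday and not a state holiday, so no extension applies.
The deadline is August 31, 1999; the filing on August 18, 1999 is on or before that date.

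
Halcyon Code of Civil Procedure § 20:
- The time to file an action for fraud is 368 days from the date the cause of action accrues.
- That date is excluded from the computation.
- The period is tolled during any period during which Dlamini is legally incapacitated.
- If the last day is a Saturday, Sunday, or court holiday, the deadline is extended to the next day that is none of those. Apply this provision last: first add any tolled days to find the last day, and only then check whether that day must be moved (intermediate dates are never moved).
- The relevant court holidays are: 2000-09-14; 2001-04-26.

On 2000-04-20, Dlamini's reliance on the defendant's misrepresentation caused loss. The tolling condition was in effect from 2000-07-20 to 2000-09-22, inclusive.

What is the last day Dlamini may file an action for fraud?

368 days after 2000-04-20 is April 23, 2001.
From July 20, 2000 through September 22, 2000 inclusive is 65 days; tolling adds 65 days: April 23, 2001 + 65 days = June 27, 2001.
June 27, 2001 is a Wednesday and not a court holiday, so no extension applies.

June 27, 2001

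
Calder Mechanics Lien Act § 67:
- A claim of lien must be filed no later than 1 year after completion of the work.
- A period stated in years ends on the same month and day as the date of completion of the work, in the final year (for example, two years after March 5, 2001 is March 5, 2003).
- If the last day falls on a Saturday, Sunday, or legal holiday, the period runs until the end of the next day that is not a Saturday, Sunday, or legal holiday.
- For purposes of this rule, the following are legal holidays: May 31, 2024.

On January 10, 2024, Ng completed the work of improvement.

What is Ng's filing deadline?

1 year after January 10, 2024 is January 10, 2025.
January 10, 2025 is a Friday and not a legal holiday, so no extension applies.

January 10, 2025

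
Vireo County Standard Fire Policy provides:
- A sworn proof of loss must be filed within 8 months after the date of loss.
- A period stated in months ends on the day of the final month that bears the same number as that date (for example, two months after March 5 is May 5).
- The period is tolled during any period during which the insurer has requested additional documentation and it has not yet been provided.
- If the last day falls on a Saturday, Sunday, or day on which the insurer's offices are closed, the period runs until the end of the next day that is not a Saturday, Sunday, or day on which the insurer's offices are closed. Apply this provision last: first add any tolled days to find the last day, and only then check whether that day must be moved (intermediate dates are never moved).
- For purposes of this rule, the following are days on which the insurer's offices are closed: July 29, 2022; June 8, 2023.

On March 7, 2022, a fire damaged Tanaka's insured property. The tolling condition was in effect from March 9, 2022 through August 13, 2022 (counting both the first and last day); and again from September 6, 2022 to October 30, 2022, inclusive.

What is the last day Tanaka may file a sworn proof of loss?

June 9, 2023

8 months after March 7, 2022 is November 7, 2022.
From March 9, 2022 through August 13, 2022 inclusive is 158 days; tolling adds 158 days: November 7, 2022 + 158 days = April 14, 2023.
From September 6, 2022 through October 30, 2022 inclusive is 55 days; tolling adds 55 days: April 14, 2023 + 55 days = June 8, 2023.
June 8, 2023 is a listed holiday. The next qualifying day is June 9, 2023.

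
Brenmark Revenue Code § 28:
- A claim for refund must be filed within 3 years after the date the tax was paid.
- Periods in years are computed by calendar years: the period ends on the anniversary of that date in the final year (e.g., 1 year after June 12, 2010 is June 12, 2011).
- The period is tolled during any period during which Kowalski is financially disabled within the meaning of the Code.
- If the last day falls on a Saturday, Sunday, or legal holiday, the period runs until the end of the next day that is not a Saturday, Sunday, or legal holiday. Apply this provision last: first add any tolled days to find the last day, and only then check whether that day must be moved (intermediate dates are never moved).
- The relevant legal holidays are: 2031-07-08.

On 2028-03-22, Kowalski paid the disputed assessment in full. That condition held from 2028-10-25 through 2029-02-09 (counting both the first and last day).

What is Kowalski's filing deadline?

July 9, 2031

3 years after 2028-03-22 is March 22, 2031.
From October 25, 2028 through February 9, 2029 inclusive is 108 days; tolling adds 108 days: March 22, 2031 + 108 days = July 8, 2031.
July 8, 2031 is a listed holiday. The next qualifying day is July 9, 2031.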